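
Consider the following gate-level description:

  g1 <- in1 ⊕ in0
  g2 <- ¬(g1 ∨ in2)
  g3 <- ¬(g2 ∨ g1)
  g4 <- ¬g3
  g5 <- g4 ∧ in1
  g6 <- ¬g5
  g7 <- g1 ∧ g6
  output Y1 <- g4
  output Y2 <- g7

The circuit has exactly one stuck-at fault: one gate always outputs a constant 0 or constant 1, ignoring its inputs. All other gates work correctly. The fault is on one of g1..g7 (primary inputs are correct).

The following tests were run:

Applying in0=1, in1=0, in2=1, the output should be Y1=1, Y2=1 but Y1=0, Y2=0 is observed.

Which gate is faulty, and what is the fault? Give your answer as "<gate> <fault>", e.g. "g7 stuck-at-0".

g1 stuck-at-0

Fault-free values for test 1 (in0=1, in1=0, in2=1): g1=1, g2=0, g3=0, g4=1, g5=0, g6=1, g7=1, giving Y1=1, Y2=1. Observed Y1=0, Y2=0.
Test 1: faults giving observed Y1=0, Y2=0 are {g1 stuck-at-0}.
Only g1 stuck-at-0 is consistent with every test.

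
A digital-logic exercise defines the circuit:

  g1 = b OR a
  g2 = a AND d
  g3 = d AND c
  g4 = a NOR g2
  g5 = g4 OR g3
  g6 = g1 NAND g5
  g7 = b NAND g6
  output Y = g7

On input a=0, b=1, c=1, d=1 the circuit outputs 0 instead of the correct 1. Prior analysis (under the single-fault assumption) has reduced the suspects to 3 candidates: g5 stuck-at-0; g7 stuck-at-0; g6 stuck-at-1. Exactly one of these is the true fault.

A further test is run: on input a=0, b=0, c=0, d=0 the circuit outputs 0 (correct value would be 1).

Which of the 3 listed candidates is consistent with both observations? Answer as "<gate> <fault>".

g7 stuck-at-0

Evaluate each candidate on input a=0, b=0, c=0, d=0:
  g5 stuck-at-0: g1=0, g2=0, g3=0, g4=1, g5=0 [stuck-at-0], g6=1, g7=1 → 1 — eliminated
  g7 stuck-at-0: g1=0, g2=0, g3=0, g4=1, g5=1, g6=1, g7=0 [stuck-at-0] → 0 — matches
  g6 stuck-at-1: g1=0, g2=0, g3=0, g4=1, g5=1, g6=1 [stuck-at-1], g7=1 → 1 — eliminated
Only g7 stuck-at-0 reproduces the observed 0.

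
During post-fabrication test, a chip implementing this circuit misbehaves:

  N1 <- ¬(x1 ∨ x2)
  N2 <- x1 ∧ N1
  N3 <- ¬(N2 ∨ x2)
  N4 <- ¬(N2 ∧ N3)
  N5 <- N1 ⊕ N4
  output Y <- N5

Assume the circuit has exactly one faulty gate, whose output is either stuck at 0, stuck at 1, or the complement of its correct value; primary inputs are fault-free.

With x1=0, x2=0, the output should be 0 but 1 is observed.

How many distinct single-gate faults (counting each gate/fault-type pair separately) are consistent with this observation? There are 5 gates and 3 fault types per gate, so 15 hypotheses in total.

6

Fault-free: N1=1, N2=0, N3=1, N4=1, N5=0 → 0. Observed 1.
  N1: stuck-at-0, inverted output ✓; others ✗
  N2: none of the 3 fault types match ✗
  N3: none of the 3 fault types match ✗
  N4: stuck-at-0, inverted output ✓; others ✗
  N5: stuck-at-1, inverted output ✓; others ✗
Consistent faults: {N1 stuck-at-0, N1 inverted output, N4 stuck-at-0, N4 inverted output, N5 stuck-at-1, N5 inverted output} — 6 in all.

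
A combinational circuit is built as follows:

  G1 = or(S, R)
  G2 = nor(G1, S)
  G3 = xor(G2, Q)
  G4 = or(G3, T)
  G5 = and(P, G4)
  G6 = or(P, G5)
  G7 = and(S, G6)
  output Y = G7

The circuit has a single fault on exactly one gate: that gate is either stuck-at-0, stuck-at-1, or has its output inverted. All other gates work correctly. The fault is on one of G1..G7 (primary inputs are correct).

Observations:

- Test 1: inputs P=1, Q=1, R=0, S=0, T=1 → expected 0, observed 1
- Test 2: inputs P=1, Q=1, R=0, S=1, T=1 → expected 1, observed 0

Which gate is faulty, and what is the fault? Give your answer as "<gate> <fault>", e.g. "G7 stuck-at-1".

Fault-free values for test 1 (P=1, Q=1, R=0, S=0, T=1): G1=0, G2=1, G3=0, G4=1, G5=1, G6=1, G7=0, giving Y=0. Observed 1.
Test 1: faults giving observed 1 are {G7 stuck-at-1, G7 inverted output}.
Test 2 (P=1, Q=1, R=0, S=1, T=1): fault-free G1=1, G2=0, G3=1, G4=1, G5=1, G6=1, G7=1 → 1; observed 0. Eliminates G7 stuck-at-1.
Only G7 inverted output is consistent with every test.

G7 inverted output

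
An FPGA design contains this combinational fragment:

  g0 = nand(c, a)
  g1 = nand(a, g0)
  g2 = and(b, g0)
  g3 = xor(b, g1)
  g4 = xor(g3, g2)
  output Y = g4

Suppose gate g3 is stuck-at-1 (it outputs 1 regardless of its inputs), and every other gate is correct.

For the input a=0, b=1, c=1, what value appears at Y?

0

Propagate with g3 forced: g0=1, g1=1, g2=1, g3=1 [stuck-at-1], g4=0.
So Y = 0. (Without the fault it would be 1.)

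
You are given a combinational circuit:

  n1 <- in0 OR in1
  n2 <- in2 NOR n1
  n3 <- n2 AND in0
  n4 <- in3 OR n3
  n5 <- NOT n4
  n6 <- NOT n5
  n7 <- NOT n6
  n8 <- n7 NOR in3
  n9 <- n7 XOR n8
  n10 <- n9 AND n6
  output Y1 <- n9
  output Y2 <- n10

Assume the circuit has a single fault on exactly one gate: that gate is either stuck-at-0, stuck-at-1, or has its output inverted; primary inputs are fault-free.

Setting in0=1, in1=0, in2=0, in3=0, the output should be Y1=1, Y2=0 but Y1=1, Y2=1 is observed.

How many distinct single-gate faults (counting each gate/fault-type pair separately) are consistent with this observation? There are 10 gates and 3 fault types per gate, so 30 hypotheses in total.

Fault-free: n1=1, n2=0, n3=0, n4=0, n5=1, n6=0, n7=1, n8=0, n9=1, n10=0 → Y1=1, Y2=0. Observed Y1=1, Y2=1.
  n1: stuck-at-0, inverted output ✓; others ✗
  n2: stuck-at-1, inverted output ✓; others ✗
  n3: stuck-at-1, inverted output ✓; others ✗
  n4: stuck-at-1, inverted output ✓; others ✗
  n5: stuck-at-0, inverted output ✓; others ✗
  n6: stuck-at-1, inverted output ✓; others ✗
  n7: none of the 3 fault types match ✗
  n8: none of the 3 fault types match ✗
  n9: none of the 3 fault types match ✗
  n10: stuck-at-1, inverted output ✓; others ✗
Consistent faults: {n1 stuck-at-0, n1 inverted output, n2 stuck-at-1, n2 inverted output, n3 stuck-at-1, n3 inverted output, n4 stuck-at-1, n4 inverted output, n5 stuck-at-0, n5 inverted output, n6 stuck-at-1, n6 inverted output, n10 stuck-at-1, n10 inverted output} — 14 in all.

14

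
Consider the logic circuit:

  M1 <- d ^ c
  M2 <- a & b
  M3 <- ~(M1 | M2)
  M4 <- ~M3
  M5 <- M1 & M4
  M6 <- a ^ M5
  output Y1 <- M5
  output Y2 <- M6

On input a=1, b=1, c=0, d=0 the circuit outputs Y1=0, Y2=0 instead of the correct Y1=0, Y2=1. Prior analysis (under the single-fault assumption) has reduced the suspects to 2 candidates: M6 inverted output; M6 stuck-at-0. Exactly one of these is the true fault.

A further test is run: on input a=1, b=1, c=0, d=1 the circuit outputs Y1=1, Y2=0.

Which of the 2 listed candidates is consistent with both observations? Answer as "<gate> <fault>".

M6 stuck-at-0

Evaluate each candidate on input a=1, b=1, c=0, d=1:
  M6 inverted output: M1=1, M2=1, M3=0, M4=1, M5=1, M6=1 [inverted output] → Y1=1, Y2=1 — eliminated
  M6 stuck-at-0: M1=1, M2=1, M3=0, M4=1, M5=1, M6=0 [stuck-at-0] → Y1=1, Y2=0 — matches
Only M6 stuck-at-0 reproduces the observed Y1=1, Y2=0.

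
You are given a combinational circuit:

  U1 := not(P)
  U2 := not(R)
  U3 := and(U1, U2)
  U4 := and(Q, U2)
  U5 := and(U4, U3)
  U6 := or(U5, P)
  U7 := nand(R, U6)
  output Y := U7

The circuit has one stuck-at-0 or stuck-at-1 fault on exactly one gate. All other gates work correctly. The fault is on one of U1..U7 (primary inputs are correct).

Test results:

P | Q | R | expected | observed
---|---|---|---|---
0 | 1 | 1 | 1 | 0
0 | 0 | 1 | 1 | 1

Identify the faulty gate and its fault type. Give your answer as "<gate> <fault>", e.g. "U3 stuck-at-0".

U2 stuck-at-1

Fault-free values for test 1 (P=0, Q=1, R=1): U1=1, U2=0, U3=0, U4=0, U5=0, U6=0, U7=1, giving Y=1. Observed 0.
Test 1: faults giving observed 0 are {U2 stuck-at-1, U5 stuck-at-1, U6 stuck-at-1, U7 stuck-at-0}.
Test 2 (P=0, Q=0, R=1): fault-free U1=1, U2=0, U3=0, U4=0, U5=0, U6=0, U7=1 → 1; observed 1. Eliminates U5 stuck-at-1, U6 stuck-at-1, U7 stuck-at-0.
Only U2 stuck-at-1 is consistent with every test.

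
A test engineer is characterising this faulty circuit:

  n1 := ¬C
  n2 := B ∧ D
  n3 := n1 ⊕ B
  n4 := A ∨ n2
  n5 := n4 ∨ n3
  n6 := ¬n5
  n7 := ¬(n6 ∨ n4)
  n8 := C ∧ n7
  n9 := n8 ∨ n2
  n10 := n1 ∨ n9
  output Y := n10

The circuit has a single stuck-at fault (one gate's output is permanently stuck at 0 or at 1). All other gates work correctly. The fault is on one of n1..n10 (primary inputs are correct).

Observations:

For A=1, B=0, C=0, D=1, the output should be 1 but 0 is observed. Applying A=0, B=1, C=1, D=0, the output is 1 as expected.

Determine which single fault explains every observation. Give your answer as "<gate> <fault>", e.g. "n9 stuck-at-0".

n1 stuck-at-0

Fault-free values for test 1 (A=1, B=0, C=0, D=1): n1=1, n2=0, n3=1, n4=1, n5=1, n6=0, n7=0, n8=0, n9=0, n10=1, giving Y=1. Observed 0.
Test 1: faults giving observed 0 are {n1 stuck-at-0, n10 stuck-at-0}.
Test 2 (A=0, B=1, C=1, D=0): fault-free n1=0, n2=0, n3=1, n4=0, n5=1, n6=0, n7=1, n8=1, n9=1, n10=1 → 1; observed 1. Eliminates n10 stuck-at-0.
Only n1 stuck-at-0 is consistent with every test.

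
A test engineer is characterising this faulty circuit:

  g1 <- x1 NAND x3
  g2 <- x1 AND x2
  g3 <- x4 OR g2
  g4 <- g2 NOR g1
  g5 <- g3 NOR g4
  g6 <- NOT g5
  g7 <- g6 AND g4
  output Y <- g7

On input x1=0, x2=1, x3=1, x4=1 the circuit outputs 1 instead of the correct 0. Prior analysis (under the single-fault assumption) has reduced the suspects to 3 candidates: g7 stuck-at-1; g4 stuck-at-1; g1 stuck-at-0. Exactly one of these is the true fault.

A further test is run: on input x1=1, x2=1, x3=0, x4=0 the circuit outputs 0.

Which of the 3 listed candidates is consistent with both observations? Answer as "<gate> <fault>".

g1 stuck-at-0

Evaluate each candidate on input x1=1, x2=1, x3=0, x4=0:
  g7 stuck-at-1: g1=1, g2=1, g3=1, g4=0, g5=0, g6=1, g7=1 [stuck-at-1] → 1 — eliminated
  g4 stuck-at-1: g1=1, g2=1, g3=1, g4=1 [stuck-at-1], g5=0, g6=1, g7=1 → 1 — eliminated
  g1 stuck-at-0: g1=0 [stuck-at-0], g2=1, g3=1, g4=0, g5=0, g6=1, g7=0 → 0 — matches
Only g1 stuck-at-0 reproduces the observed 0.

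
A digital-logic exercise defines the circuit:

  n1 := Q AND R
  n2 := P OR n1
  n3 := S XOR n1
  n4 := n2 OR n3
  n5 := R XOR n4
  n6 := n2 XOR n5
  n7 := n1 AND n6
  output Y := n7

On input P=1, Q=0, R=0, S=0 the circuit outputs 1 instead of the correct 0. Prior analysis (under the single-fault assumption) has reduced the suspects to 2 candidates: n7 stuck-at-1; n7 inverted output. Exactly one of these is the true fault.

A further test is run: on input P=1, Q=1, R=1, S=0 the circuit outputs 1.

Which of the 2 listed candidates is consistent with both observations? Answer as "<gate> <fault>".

n7 stuck-at-1

Evaluate each candidate on input P=1, Q=1, R=1, S=0:
  n7 stuck-at-1: n1=1, n2=1, n3=1, n4=1, n5=0, n6=1, n7=1 [stuck-at-1] → 1 — matches
  n7 inverted output: n1=1, n2=1, n3=1, n4=1, n5=0, n6=1, n7=0 [inverted output] → 0 — eliminated
Only n7 stuck-at-1 reproduces the observed 1.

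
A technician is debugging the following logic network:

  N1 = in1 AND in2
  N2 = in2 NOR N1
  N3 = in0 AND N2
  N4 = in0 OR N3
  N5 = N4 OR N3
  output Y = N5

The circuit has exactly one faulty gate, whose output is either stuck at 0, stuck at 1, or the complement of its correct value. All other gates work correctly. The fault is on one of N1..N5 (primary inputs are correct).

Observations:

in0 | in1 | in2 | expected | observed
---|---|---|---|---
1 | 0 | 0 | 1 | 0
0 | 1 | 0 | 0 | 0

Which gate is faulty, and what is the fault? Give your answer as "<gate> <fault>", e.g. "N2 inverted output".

N5 stuck-at-0

Fault-free values for test 1 (in0=1, in1=0, in2=0): N1=0, N2=1, N3=1, N4=1, N5=1, giving Y=1. Observed 0.
Test 1: faults giving observed 0 are {N5 stuck-at-0, N5 inverted output}.
Test 2 (in0=0, in1=1, in2=0): fault-free N1=0, N2=1, N3=0, N4=0, N5=0 → 0; observed 0. Eliminates N5 inverted output.
Only N5 stuck-at-0 is consistent with every test.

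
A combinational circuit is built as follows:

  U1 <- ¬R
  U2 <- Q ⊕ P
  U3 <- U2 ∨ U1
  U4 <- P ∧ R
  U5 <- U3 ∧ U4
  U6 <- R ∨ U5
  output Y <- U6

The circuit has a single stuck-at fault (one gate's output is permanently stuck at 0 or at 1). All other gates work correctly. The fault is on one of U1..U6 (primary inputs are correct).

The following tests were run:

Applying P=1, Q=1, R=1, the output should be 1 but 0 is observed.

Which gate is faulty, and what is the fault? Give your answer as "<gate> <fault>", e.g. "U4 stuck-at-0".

Fault-free values for test 1 (P=1, Q=1, R=1): U1=0, U2=0, U3=0, U4=1, U5=0, U6=1, giving Y=1. Observed 0.
Test 1: faults giving observed 0 are {U6 stuck-at-0}.
Only U6 stuck-at-0 is consistent with every test.

U6 stuck-at-0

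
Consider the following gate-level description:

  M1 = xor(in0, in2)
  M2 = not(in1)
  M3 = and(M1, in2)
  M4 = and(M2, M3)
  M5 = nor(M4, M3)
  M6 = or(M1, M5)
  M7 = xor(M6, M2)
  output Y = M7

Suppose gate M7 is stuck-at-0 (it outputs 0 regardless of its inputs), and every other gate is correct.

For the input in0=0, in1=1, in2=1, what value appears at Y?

0

Propagate with M7 forced: M1=1, M2=0, M3=1, M4=0, M5=0, M6=1, M7=0 [stuck-at-0].
So Y = 0. (Without the fault it would be 1.)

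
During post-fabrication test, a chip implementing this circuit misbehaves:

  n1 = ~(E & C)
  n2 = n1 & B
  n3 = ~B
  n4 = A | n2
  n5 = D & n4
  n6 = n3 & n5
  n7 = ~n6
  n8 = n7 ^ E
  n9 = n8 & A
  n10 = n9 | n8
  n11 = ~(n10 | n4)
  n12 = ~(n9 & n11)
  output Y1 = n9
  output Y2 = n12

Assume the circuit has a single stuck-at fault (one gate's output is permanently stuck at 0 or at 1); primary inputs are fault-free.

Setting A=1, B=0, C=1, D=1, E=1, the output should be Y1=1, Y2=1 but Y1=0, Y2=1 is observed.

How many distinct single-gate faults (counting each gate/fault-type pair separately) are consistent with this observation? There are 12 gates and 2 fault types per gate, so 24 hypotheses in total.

Fault-free: n1=0, n2=0, n3=1, n4=1, n5=1, n6=1, n7=0, n8=1, n9=1, n10=1, n11=0, n12=1 → Y1=1, Y2=1. Observed Y1=0, Y2=1.
  n1: none of the 2 fault types match ✗
  n2: none of the 2 fault types match ✗
  n3: stuck-at-0 ✓; others ✗
  n4: stuck-at-0 ✓; others ✗
  n5: stuck-at-0 ✓; others ✗
  n6: stuck-at-0 ✓; others ✗
  n7: stuck-at-1 ✓; others ✗
  n8: stuck-at-0 ✓; others ✗
  n9: stuck-at-0 ✓; others ✗
  n10: none of the 2 fault types match ✗
  n11: none of the 2 fault types match ✗
  n12: none of the 2 fault types match ✗
Consistent faults: {n3 stuck-at-0, n4 stuck-at-0, n5 stuck-at-0, n6 stuck-at-0, n7 stuck-at-1, n8 stuck-at-0, n9 stuck-at-0} — 7 in all.

7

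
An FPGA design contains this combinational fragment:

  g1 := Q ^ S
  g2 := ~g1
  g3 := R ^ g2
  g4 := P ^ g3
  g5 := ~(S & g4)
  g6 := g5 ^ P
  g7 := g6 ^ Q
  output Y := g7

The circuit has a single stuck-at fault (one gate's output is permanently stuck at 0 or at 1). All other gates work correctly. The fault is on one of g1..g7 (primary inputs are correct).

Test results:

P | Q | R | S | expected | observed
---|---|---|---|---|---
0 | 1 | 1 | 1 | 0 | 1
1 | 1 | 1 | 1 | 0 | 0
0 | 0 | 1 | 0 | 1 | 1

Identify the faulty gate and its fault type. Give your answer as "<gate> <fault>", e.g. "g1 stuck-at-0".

g4 stuck-at-1

Fault-free values for test 1 (P=0, Q=1, R=1, S=1): g1=0, g2=1, g3=0, g4=0, g5=1, g6=1, g7=0, giving Y=0. Observed 1.
Test 1: faults giving observed 1 are {g1 stuck-at-1, g2 stuck-at-0, g3 stuck-at-1, g4 stuck-at-1, g5 stuck-at-0, g6 stuck-at-0, g7 stuck-at-1}.
Test 2 (P=1, Q=1, R=1, S=1): fault-free g1=0, g2=1, g3=0, g4=1, g5=0, g6=1, g7=0 → 0; observed 0. Eliminates g1 stuck-at-1, g2 stuck-at-0, g3 stuck-at-1, g6 stuck-at-0, g7 stuck-at-1.
Test 3 (P=0, Q=0, R=1, S=0): fault-free g1=0, g2=1, g3=0, g4=0, g5=1, g6=1, g7=1 → 1; observed 1. Eliminates g5 stuck-at-0.
Only g4 stuck-at-1 is consistent with every test.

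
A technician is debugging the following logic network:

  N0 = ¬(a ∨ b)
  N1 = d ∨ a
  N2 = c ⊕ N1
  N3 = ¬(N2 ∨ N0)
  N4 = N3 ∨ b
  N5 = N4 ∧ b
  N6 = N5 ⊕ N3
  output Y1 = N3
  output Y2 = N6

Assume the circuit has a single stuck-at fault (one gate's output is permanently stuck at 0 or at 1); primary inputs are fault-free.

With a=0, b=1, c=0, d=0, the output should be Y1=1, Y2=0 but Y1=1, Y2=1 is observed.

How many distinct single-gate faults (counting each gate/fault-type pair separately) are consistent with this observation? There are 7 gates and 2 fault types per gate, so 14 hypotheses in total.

3

Fault-free: N0=0, N1=0, N2=0, N3=1, N4=1, N5=1, N6=0 → Y1=1, Y2=0. Observed Y1=1, Y2=1.
  N0 stuck-at-0: output Y1=1, Y2=0 ✗
  N0 stuck-at-1: output Y1=0, Y2=1 ✗
  N1 stuck-at-0: output Y1=1, Y2=0 ✗
  N1 stuck-at-1: output Y1=0, Y2=1 ✗
  N2 stuck-at-0: output Y1=1, Y2=0 ✗
  N2 stuck-at-1: output Y1=0, Y2=1 ✗
  N3 stuck-at-0: output Y1=0, Y2=1 ✗
  N3 stuck-at-1: output Y1=1, Y2=0 ✗
  N4 stuck-at-0: output Y1=1, Y2=1 ✓
  N4 stuck-at-1: output Y1=1, Y2=0 ✗
  N5 stuck-at-0: output Y1=1, Y2=1 ✓
  N5 stuck-at-1: output Y1=1, Y2=0 ✗
  N6 stuck-at-0: output Y1=1, Y2=0 ✗
  N6 stuck-at-1: output Y1=1, Y2=1 ✓
Consistent faults: {N4 stuck-at-0, N5 stuck-at-0, N6 stuck-at-1} — 3 in all.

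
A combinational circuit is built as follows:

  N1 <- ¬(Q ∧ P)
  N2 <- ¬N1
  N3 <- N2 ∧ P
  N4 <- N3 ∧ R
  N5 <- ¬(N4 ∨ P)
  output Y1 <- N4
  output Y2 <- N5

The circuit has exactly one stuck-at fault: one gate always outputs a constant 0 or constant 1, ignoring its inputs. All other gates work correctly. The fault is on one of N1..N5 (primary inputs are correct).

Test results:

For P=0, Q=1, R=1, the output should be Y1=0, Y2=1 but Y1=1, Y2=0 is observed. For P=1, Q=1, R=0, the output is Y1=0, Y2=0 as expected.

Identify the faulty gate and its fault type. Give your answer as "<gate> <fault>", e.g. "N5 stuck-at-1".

Fault-free values for test 1 (P=0, Q=1, R=1): N1=1, N2=0, N3=0, N4=0, N5=1, giving Y1=0, Y2=1. Observed Y1=1, Y2=0.
Test 1: faults giving observed Y1=1, Y2=0 are {N3 stuck-at-1, N4 stuck-at-1}.
Test 2 (P=1, Q=1, R=0): fault-free N1=0, N2=1, N3=1, N4=0, N5=0 → Y1=0, Y2=0; observed Y1=0, Y2=0. Eliminates N4 stuck-at-1.
Only N3 stuck-at-1 is consistent with every test.

N3 stuck-at-1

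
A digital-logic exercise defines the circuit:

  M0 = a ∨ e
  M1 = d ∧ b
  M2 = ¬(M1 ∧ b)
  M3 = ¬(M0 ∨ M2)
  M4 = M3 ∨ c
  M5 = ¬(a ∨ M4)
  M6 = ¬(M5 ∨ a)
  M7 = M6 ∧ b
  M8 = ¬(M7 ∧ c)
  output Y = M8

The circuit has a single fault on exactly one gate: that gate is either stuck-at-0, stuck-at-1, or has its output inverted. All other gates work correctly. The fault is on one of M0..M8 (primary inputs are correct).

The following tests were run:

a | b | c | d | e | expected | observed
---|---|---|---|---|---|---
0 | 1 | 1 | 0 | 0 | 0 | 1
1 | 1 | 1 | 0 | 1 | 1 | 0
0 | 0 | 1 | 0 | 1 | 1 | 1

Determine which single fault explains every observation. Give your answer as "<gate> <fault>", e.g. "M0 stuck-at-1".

Fault-free values for test 1 (a=0, b=1, c=1, d=0, e=0): M0=0, M1=0, M2=1, M3=0, M4=1, M5=0, M6=1, M7=1, M8=0, giving Y=0. Observed 1.
Test 1: faults giving observed 1 are {M4 stuck-at-0, M4 inverted output, M5 stuck-at-1, M5 inverted output, M6 stuck-at-0, M6 inverted output, M7 stuck-at-0, M7 inverted output, M8 stuck-at-1, M8 inverted output}.
Test 2 (a=1, b=1, c=1, d=0, e=1): fault-free M0=1, M1=0, M2=1, M3=0, M4=1, M5=0, M6=0, M7=0, M8=1 → 1; observed 0. Eliminates M4 stuck-at-0, M4 inverted output, M5 stuck-at-1, M5 inverted output, M6 stuck-at-0, M7 stuck-at-0, M8 stuck-at-1.
Test 3 (a=0, b=0, c=1, d=0, e=1): fault-free M0=1, M1=0, M2=1, M3=0, M4=1, M5=0, M6=1, M7=0, M8=1 → 1; observed 1. Eliminates M7 inverted output, M8 inverted output.
Only M6 inverted output is consistent with every test.

M6 inverted output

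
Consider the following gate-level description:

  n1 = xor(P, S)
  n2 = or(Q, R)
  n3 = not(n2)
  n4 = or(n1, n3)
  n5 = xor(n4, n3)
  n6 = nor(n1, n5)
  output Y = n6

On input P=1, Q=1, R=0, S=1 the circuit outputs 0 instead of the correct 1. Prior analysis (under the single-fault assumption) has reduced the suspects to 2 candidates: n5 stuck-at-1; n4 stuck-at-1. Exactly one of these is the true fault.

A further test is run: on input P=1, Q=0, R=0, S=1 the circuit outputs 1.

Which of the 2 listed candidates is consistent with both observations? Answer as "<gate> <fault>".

Evaluate each candidate on input P=1, Q=0, R=0, S=1:
  n5 stuck-at-1: n1=0, n2=0, n3=1, n4=1, n5=1 [stuck-at-1], n6=0 → 0 — eliminated
  n4 stuck-at-1: n1=0, n2=0, n3=1, n4=1 [stuck-at-1], n5=0, n6=1 → 1 — matches
Only n4 stuck-at-1 reproduces the observed 1.

n4 stuck-at-1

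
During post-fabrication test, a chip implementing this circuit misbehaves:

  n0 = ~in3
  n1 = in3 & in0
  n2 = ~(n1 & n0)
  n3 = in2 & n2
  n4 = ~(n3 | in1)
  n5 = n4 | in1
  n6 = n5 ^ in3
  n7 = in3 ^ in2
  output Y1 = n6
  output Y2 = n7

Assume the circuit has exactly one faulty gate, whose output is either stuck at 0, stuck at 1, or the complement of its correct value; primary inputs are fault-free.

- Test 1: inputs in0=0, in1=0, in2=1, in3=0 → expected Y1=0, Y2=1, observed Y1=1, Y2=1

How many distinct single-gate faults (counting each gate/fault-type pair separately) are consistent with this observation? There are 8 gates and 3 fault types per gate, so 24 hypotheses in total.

Fault-free: n0=1, n1=0, n2=1, n3=1, n4=0, n5=0, n6=0, n7=1 → Y1=0, Y2=1. Observed Y1=1, Y2=1.
  n0: none of the 3 fault types match ✗
  n1: stuck-at-1, inverted output ✓; others ✗
  n2: stuck-at-0, inverted output ✓; others ✗
  n3: stuck-at-0, inverted output ✓; others ✗
  n4: stuck-at-1, inverted output ✓; others ✗
  n5: stuck-at-1, inverted output ✓; others ✗
  n6: stuck-at-1, inverted output ✓; others ✗
  n7: none of the 3 fault types match ✗
Consistent faults: {n1 stuck-at-1, n1 inverted output, n2 stuck-at-0, n2 inverted output, n3 stuck-at-0, n3 inverted output, n4 stuck-at-1, n4 inverted output, n5 stuck-at-1, n5 inverted output, n6 stuck-at-1, n6 inverted output} — 12 in all.

12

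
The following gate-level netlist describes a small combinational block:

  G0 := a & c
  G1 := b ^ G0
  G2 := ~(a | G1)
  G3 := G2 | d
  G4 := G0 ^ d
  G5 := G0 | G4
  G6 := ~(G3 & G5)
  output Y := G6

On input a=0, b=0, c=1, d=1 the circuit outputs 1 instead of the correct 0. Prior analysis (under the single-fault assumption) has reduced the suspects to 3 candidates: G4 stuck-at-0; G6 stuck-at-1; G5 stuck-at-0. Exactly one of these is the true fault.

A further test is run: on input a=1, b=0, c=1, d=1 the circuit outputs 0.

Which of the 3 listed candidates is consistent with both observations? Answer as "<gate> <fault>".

G4 stuck-at-0

Evaluate each candidate on input a=1, b=0, c=1, d=1:
  G4 stuck-at-0: G0=1, G1=1, G2=0, G3=1, G4=0 [stuck-at-0], G5=1, G6=0 → 0 — matches
  G6 stuck-at-1: G0=1, G1=1, G2=0, G3=1, G4=0, G5=1, G6=1 [stuck-at-1] → 1 — eliminated
  G5 stuck-at-0: G0=1, G1=1, G2=0, G3=1, G4=0, G5=0 [stuck-at-0], G6=1 → 1 — eliminated
Only G4 stuck-at-0 reproduces the observed 0.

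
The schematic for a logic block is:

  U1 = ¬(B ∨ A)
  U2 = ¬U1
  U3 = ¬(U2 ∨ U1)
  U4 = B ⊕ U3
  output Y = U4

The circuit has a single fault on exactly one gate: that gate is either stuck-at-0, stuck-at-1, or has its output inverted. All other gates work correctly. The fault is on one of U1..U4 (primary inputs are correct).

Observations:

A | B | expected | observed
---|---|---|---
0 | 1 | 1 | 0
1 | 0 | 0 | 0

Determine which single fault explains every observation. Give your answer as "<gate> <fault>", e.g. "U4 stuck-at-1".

U4 stuck-at-0

Fault-free values for test 1 (A=0, B=1): U1=0, U2=1, U3=0, U4=1, giving Y=1. Observed 0.
Test 1: faults giving observed 0 are {U2 stuck-at-0, U2 inverted output, U3 stuck-at-1, U3 inverted output, U4 stuck-at-0, U4 inverted output}.
Test 2 (A=1, B=0): fault-free U1=0, U2=1, U3=0, U4=0 → 0; observed 0. Eliminates U2 stuck-at-0, U2 inverted output, U3 stuck-at-1, U3 inverted output, U4 inverted output.
Only U4 stuck-at-0 is consistent with every test.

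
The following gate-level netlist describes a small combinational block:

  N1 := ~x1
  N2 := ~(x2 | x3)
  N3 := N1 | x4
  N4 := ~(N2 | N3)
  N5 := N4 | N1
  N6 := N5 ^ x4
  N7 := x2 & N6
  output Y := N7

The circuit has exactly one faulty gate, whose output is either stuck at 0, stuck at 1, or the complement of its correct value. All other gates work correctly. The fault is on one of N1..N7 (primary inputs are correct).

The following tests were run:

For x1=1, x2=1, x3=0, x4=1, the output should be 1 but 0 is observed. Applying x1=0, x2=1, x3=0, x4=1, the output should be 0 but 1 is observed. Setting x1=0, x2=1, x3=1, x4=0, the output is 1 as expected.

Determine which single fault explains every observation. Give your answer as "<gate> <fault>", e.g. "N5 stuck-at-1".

N1 inverted output

Fault-free values for test 1 (x1=1, x2=1, x3=0, x4=1): N1=0, N2=0, N3=1, N4=0, N5=0, N6=1, N7=1, giving Y=1. Observed 0.
Test 1: faults giving observed 0 are {N1 stuck-at-1, N1 inverted output, N3 stuck-at-0, N3 inverted output, N4 stuck-at-1, N4 inverted output, N5 stuck-at-1, N5 inverted output, N6 stuck-at-0, N6 inverted output, N7 stuck-at-0, N7 inverted output}.
Test 2 (x1=0, x2=1, x3=0, x4=1): fault-free N1=1, N2=0, N3=1, N4=0, N5=1, N6=0, N7=0 → 0; observed 1. Eliminates N1 stuck-at-1, N3 stuck-at-0, N3 inverted output, N4 stuck-at-1, N4 inverted output, N5 stuck-at-1, N6 stuck-at-0, N7 stuck-at-0.
Test 3 (x1=0, x2=1, x3=1, x4=0): fault-free N1=1, N2=0, N3=1, N4=0, N5=1, N6=1, N7=1 → 1; observed 1. Eliminates N5 inverted output, N6 inverted output, N7 inverted output.
Only N1 inverted output is consistent with every test.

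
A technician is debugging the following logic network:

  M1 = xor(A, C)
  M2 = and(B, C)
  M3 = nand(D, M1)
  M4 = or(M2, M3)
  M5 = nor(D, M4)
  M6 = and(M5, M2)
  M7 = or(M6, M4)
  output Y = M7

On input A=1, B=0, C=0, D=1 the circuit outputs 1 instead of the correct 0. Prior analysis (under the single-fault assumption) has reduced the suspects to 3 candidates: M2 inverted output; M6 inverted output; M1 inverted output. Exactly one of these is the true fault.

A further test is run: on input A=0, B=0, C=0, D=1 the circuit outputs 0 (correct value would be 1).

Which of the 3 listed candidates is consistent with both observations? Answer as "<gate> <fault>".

Evaluate each candidate on input A=0, B=0, C=0, D=1:
  M2 inverted output: M1=0, M2=1 [inverted output], M3=1, M4=1, M5=0, M6=0, M7=1 → 1 — eliminated
  M6 inverted output: M1=0, M2=0, M3=1, M4=1, M5=0, M6=1 [inverted output], M7=1 → 1 — eliminated
  M1 inverted output: M1=1 [inverted output], M2=0, M3=0, M4=0, M5=0, M6=0, M7=0 → 0 — matches
Only M1 inverted output reproduces the observed 0.

M1 inverted output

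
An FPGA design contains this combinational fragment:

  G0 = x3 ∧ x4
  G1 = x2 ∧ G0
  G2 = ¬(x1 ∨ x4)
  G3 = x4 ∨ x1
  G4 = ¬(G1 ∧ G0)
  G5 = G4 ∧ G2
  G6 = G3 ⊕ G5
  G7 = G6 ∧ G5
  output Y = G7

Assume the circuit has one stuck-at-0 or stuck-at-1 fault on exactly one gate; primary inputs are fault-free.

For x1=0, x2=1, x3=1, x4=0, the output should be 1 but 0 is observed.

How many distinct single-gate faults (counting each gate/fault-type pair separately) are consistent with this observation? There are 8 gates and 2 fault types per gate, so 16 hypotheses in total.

7

Fault-free: G0=0, G1=0, G2=1, G3=0, G4=1, G5=1, G6=1, G7=1 → 1. Observed 0.
  G0: stuck-at-1 ✓; others ✗
  G1: none of the 2 fault types match ✗
  G2: stuck-at-0 ✓; others ✗
  G3: stuck-at-1 ✓; others ✗
  G4: stuck-at-0 ✓; others ✗
  G5: stuck-at-0 ✓; others ✗
  G6: stuck-at-0 ✓; others ✗
  G7: stuck-at-0 ✓; others ✗
Consistent faults: {G0 stuck-at-1, G2 stuck-at-0, G3 stuck-at-1, G4 stuck-at-0, G5 stuck-at-0, G6 stuck-at-0, G7 stuck-at-0} — 7 in all.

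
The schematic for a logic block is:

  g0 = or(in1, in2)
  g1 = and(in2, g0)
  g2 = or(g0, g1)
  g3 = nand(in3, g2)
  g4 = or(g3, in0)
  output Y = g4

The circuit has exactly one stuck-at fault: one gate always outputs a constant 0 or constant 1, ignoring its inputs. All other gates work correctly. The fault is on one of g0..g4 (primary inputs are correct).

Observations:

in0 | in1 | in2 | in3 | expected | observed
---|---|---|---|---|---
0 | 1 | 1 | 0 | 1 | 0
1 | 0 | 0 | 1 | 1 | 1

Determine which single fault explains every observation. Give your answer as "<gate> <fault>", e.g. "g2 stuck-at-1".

g3 stuck-at-0

Fault-free values for test 1 (in0=0, in1=1, in2=1, in3=0): g0=1, g1=1, g2=1, g3=1, g4=1, giving Y=1. Observed 0.
Test 1: faults giving observed 0 are {g3 stuck-at-0, g4 stuck-at-0}.
Test 2 (in0=1, in1=0, in2=0, in3=1): fault-free g0=0, g1=0, g2=0, g3=1, g4=1 → 1; observed 1. Eliminates g4 stuck-at-0.
Only g3 stuck-at-0 is consistent with every test.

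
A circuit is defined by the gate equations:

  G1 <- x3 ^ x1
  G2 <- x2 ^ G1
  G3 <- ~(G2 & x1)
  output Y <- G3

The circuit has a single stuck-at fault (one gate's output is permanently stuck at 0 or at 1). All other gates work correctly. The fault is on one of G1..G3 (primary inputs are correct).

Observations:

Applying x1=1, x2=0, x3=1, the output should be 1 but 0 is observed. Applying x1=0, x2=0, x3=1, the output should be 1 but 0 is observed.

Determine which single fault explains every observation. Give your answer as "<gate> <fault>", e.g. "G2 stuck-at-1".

G3 stuck-at-0

Fault-free values for test 1 (x1=1, x2=0, x3=1): G1=0, G2=0, G3=1, giving Y=1. Observed 0.
Test 1: faults giving observed 0 are {G1 stuck-at-1, G2 stuck-at-1, G3 stuck-at-0}.
Test 2 (x1=0, x2=0, x3=1): fault-free G1=1, G2=1, G3=1 → 1; observed 0. Eliminates G1 stuck-at-1, G2 stuck-at-1.
Only G3 stuck-at-0 is consistent with every test.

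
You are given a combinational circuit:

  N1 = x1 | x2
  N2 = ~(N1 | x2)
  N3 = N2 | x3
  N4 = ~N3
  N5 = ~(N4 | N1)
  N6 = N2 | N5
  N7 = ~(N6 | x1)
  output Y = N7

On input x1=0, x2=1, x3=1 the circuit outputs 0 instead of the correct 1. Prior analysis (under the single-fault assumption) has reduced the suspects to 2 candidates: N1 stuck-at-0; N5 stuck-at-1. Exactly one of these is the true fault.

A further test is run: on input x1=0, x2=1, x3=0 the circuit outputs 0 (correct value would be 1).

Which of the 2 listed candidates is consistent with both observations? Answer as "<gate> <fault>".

N5 stuck-at-1

Evaluate each candidate on input x1=0, x2=1, x3=0:
  N1 stuck-at-0: N1=0 [stuck-at-0], N2=0, N3=0, N4=1, N5=0, N6=0, N7=1 → 1 — eliminated
  N5 stuck-at-1: N1=1, N2=0, N3=0, N4=1, N5=1 [stuck-at-1], N6=1, N7=0 → 0 — matches
Only N5 stuck-at-1 reproduces the observed 0.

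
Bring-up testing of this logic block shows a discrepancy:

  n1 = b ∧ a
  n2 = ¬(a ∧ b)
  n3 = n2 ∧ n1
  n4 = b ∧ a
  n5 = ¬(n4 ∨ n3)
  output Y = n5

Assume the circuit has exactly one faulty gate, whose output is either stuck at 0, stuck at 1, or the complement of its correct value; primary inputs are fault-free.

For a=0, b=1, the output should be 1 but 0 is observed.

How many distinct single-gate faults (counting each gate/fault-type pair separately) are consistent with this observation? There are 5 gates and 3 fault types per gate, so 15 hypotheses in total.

8

Fault-free: n1=0, n2=1, n3=0, n4=0, n5=1 → 1. Observed 0.
  n1: stuck-at-1, inverted output ✓; others ✗
  n2: none of the 3 fault types match ✗
  n3: stuck-at-1, inverted output ✓; others ✗
  n4: stuck-at-1, inverted output ✓; others ✗
  n5: stuck-at-0, inverted output ✓; others ✗
Consistent faults: {n1 stuck-at-1, n1 inverted output, n3 stuck-at-1, n3 inverted output, n4 stuck-at-1, n4 inverted output, n5 stuck-at-0, n5 inverted output} — 8 in all.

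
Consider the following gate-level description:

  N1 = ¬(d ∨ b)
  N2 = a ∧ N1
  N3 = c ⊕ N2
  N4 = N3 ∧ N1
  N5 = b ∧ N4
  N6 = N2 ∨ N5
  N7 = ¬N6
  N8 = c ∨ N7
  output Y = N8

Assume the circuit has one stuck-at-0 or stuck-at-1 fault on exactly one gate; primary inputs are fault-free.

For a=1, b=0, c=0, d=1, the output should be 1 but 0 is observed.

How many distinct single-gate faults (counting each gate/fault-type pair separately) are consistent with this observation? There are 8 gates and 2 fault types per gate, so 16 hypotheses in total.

Fault-free: N1=0, N2=0, N3=0, N4=0, N5=0, N6=0, N7=1, N8=1 → 1. Observed 0.
  N1: stuck-at-1 ✓; others ✗
  N2: stuck-at-1 ✓; others ✗
  N3: none of the 2 fault types match ✗
  N4: none of the 2 fault types match ✗
  N5: stuck-at-1 ✓; others ✗
  N6: stuck-at-1 ✓; others ✗
  N7: stuck-at-0 ✓; others ✗
  N8: stuck-at-0 ✓; others ✗
Consistent faults: {N1 stuck-at-1, N2 stuck-at-1, N5 stuck-at-1, N6 stuck-at-1, N7 stuck-at-0, N8 stuck-at-0} — 6 in all.

6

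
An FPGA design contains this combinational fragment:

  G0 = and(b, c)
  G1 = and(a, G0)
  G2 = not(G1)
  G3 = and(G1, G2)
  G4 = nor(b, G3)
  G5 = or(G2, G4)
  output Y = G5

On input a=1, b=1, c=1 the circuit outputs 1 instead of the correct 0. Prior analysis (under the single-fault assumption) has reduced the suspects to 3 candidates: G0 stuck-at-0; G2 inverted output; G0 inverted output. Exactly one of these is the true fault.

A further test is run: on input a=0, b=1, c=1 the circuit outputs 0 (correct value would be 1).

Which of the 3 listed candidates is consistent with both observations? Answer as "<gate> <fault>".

Evaluate each candidate on input a=0, b=1, c=1:
  G0 stuck-at-0: G0=0 [stuck-at-0], G1=0, G2=1, G3=0, G4=0, G5=1 → 1 — eliminated
  G2 inverted output: G0=1, G1=0, G2=0 [inverted output], G3=0, G4=0, G5=0 → 0 — matches
  G0 inverted output: G0=0 [inverted output], G1=0, G2=1, G3=0, G4=0, G5=1 → 1 — eliminated
Only G2 inverted output reproduces the observed 0.

G2 inverted output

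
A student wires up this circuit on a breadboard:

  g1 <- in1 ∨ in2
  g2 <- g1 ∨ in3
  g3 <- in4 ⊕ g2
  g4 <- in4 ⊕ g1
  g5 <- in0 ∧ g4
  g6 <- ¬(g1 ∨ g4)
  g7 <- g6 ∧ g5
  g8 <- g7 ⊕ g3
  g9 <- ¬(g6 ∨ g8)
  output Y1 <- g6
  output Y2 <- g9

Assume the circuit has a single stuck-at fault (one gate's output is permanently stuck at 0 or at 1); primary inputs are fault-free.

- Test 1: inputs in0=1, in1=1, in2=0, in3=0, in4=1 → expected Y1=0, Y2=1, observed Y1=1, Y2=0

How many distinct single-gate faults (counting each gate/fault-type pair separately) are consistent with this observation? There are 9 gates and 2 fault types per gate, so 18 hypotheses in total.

1

Fault-free: g1=1, g2=1, g3=0, g4=0, g5=0, g6=0, g7=0, g8=0, g9=1 → Y1=0, Y2=1. Observed Y1=1, Y2=0.
  g1: none of the 2 fault types match ✗
  g2: none of the 2 fault types match ✗
  g3: none of the 2 fault types match ✗
  g4: none of the 2 fault types match ✗
  g5: none of the 2 fault types match ✗
  g6: stuck-at-1 ✓; others ✗
  g7: none of the 2 fault types match ✗
  g8: none of the 2 fault types match ✗
  g9: none of the 2 fault types match ✗
Consistent faults: {g6 stuck-at-1} — 1 in all.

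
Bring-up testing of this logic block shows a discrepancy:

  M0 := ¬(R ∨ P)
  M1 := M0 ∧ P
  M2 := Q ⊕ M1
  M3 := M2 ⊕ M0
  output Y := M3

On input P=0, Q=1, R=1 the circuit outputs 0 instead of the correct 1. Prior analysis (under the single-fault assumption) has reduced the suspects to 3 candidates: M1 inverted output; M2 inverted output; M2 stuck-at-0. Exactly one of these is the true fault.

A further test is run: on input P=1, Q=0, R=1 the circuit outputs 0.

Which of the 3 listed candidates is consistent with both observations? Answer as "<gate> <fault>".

Evaluate each candidate on input P=1, Q=0, R=1:
  M1 inverted output: M0=0, M1=1 [inverted output], M2=1, M3=1 → 1 — eliminated
  M2 inverted output: M0=0, M1=0, M2=1 [inverted output], M3=1 → 1 — eliminated
  M2 stuck-at-0: M0=0, M1=0, M2=0 [stuck-at-0], M3=0 → 0 — matches
Only M2 stuck-at-0 reproduces the observed 0.

M2 stuck-at-0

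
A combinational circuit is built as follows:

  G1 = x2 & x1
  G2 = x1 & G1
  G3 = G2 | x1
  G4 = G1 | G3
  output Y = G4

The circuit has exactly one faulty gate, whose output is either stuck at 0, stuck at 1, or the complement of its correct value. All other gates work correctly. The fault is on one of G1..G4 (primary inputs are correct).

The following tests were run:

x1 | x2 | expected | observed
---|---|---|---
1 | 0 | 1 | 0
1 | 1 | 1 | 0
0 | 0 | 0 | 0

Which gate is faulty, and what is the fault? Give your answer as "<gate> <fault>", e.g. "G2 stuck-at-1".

Fault-free values for test 1 (x1=1, x2=0): G1=0, G2=0, G3=1, G4=1, giving Y=1. Observed 0.
Test 1: faults giving observed 0 are {G3 stuck-at-0, G3 inverted output, G4 stuck-at-0, G4 inverted output}.
Test 2 (x1=1, x2=1): fault-free G1=1, G2=1, G3=1, G4=1 → 1; observed 0. Eliminates G3 stuck-at-0, G3 inverted output.
Test 3 (x1=0, x2=0): fault-free G1=0, G2=0, G3=0, G4=0 → 0; observed 0. Eliminates G4 inverted output.
Only G4 stuck-at-0 is consistent with every test.

G4 stuck-at-0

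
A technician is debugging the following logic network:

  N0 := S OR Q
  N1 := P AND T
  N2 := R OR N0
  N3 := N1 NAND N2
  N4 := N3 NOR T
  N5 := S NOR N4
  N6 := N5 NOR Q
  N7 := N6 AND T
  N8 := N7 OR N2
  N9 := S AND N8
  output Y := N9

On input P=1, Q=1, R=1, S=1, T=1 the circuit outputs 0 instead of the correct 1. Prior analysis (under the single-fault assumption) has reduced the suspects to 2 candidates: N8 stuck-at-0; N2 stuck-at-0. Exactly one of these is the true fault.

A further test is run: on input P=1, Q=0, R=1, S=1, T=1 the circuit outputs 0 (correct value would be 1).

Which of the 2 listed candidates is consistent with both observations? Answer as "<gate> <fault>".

Evaluate each candidate on input P=1, Q=0, R=1, S=1, T=1:
  N8 stuck-at-0: N0=1, N1=1, N2=1, N3=0, N4=0, N5=0, N6=1, N7=1, N8=0 [stuck-at-0], N9=0 → 0 — matches
  N2 stuck-at-0: N0=1, N1=1, N2=0 [stuck-at-0], N3=1, N4=0, N5=0, N6=1, N7=1, N8=1, N9=1 → 1 — eliminated
Only N8 stuck-at-0 reproduces the observed 0.

N8 stuck-at-0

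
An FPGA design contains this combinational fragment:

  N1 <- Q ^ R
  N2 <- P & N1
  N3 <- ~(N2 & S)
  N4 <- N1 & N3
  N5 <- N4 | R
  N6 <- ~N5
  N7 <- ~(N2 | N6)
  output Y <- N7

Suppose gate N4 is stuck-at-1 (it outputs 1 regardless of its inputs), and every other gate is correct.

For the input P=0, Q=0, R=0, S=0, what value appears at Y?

1

Propagate with N4 forced: N1=0, N2=0, N3=1, N4=1 [stuck-at-1], N5=1, N6=0, N7=1.
So Y = 1. (Without the fault it would be 0.)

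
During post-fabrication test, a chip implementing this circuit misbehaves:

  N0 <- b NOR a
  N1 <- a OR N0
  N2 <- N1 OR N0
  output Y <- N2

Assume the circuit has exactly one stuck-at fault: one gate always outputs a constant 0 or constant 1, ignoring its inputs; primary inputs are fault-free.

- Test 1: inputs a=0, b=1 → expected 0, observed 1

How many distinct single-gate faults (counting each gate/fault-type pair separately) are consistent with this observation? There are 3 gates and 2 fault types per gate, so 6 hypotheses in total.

3

Fault-free: N0=0, N1=0, N2=0 → 0. Observed 1.
  N0 stuck-at-0: output 0 ✗
  N0 stuck-at-1: output 1 ✓
  N1 stuck-at-0: output 0 ✗
  N1 stuck-at-1: output 1 ✓
  N2 stuck-at-0: output 0 ✗
  N2 stuck-at-1: output 1 ✓
Consistent faults: {N0 stuck-at-1, N1 stuck-at-1, N2 stuck-at-1} — 3 in all.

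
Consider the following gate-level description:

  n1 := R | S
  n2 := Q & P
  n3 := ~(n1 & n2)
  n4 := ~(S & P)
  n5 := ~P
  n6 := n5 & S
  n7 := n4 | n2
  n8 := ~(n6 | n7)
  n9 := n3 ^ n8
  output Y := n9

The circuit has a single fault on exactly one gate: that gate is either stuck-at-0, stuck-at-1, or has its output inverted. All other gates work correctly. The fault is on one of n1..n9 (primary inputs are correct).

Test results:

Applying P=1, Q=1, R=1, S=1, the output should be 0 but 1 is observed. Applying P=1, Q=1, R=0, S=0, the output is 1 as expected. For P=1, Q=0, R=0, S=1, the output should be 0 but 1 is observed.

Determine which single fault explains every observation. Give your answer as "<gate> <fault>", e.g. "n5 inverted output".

n9 stuck-at-1

Fault-free values for test 1 (P=1, Q=1, R=1, S=1): n1=1, n2=1, n3=0, n4=0, n5=0, n6=0, n7=1, n8=0, n9=0, giving Y=0. Observed 1.
Test 1: faults giving observed 1 are {n1 stuck-at-0, n1 inverted output, n3 stuck-at-1, n3 inverted output, n7 stuck-at-0, n7 inverted output, n8 stuck-at-1, n8 inverted output, n9 stuck-at-1, n9 inverted output}.
Test 2 (P=1, Q=1, R=0, S=0): fault-free n1=0, n2=1, n3=1, n4=1, n5=0, n6=0, n7=1, n8=0, n9=1 → 1; observed 1. Eliminates n1 inverted output, n3 inverted output, n7 stuck-at-0, n7 inverted output, n8 stuck-at-1, n8 inverted output, n9 inverted output.
Test 3 (P=1, Q=0, R=0, S=1): fault-free n1=1, n2=0, n3=1, n4=0, n5=0, n6=0, n7=0, n8=1, n9=0 → 0; observed 1. Eliminates n1 stuck-at-0, n3 stuck-at-1.
Only n9 stuck-at-1 is consistent with every test.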